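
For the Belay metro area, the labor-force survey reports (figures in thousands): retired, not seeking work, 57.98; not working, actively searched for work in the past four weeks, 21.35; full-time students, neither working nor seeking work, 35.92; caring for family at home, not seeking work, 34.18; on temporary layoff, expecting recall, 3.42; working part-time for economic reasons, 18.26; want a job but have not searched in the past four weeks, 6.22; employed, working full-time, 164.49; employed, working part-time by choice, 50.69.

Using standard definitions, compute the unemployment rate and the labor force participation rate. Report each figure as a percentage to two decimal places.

Unemployment rate ≈ 9.59%; labor force participation rate ≈ 65.78%.

Employed = 18.26 + 164.49 + 50.69 = 233.44 thousand (anyone who worked, including part-time for economic reasons, counts as employed).
Unemployed = 21.35 + 3.42 = 24.77 thousand (jobless and actively searching, or on temporary layoff).
Labor force = 233.44 + 24.77 = 258.21 thousand.
Not in labor force = 57.98 + 35.92 + 34.18 + 6.22 = 134.30 thousand (those not working and not actively searching are outside the labor force — including those who want a job but have given up searching).
Civilian working-age population = 258.21 + 134.30 = 392.51 thousand.
Unemployment rate = 24.77 / 258.21 = 9.59%.
Labor force participation rate = 258.21 / 392.51 = 65.78%.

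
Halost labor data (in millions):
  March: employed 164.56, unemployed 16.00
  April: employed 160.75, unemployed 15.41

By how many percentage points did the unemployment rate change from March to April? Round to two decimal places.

March: labor force = 164.56 + 16.00 = 180.56; u = 16.00/180.56 = 8.86%.
April: labor force = 160.75 + 15.41 = 176.16; u = 15.41/176.16 = 8.75%.
Change = 8.75% − 8.86% = −0.11 pp.

The unemployment rate changed by −0.11 percentage points.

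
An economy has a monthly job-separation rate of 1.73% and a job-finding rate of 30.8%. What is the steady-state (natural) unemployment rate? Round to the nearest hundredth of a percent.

Steady-state unemployment rate ≈ 5.32%.

At steady state the flows balance: s·E = f·U, so U/(E+U) = s/(s+f).
u* = 1.73 / (1.73 + 30.8) = 1.73 / 32.53 = 5.32%.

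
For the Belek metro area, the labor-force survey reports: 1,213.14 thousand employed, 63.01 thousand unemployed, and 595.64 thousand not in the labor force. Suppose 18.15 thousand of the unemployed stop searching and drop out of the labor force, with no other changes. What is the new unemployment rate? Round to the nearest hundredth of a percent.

New unemployment rate ≈ 3.57%.

Initially, labor force = 1,213.14 + 63.01 = 1,276.15 thousand, so u = 63.01/1,276.15 = 4.94%.
After the change, unemployed and labor force both fall by 18.15 → E = 1,213.14, U = 44.86, labor force = 1,258.00 thousand.
New unemployment rate = 44.86 / 1,258.00 = 3.57%.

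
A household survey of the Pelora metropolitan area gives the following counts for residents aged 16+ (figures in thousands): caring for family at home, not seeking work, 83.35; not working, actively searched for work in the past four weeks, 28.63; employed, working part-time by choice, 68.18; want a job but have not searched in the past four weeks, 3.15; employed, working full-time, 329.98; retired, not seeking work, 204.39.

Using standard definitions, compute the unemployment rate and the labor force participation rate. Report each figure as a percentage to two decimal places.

Unemployment rate ≈ 6.71%; labor force participation rate ≈ 59.47%.

Employed = 68.18 + 329.98 = 398.16 thousand.
Unemployed = 28.63 thousand.
Labor force = 398.16 + 28.63 = 426.79 thousand.
Not in labor force = 83.35 + 3.15 + 204.39 = 290.89 thousand (those not working and not actively searching are outside the labor force — including those who want a job but have given up searching).
Civilian working-age population = 426.79 + 290.89 = 717.68 thousand.
Unemployment rate = 28.63 / 426.79 = 6.71%.
Labor force participation rate = 426.79 / 717.68 = 59.47%.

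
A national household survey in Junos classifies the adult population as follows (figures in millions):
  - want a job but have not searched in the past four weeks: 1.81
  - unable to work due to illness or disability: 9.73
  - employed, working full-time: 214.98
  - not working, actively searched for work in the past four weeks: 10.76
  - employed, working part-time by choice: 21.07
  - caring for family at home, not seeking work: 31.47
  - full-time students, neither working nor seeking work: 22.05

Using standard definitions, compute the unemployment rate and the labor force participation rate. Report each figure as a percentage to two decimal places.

Employed = 214.98 + 21.07 = 236.05 million.
Unemployed = 10.76 million.
Labor force = 236.05 + 10.76 = 246.81 million.
Not in labor force = 1.81 + 9.73 + 31.47 + 22.05 = 65.06 million (those not working and not actively searching are outside the labor force — including those who want a job but have given up searching).
Civilian working-age population = 246.81 + 65.06 = 311.87 million.
Unemployment rate = 10.76 / 246.81 = 4.36%.
Labor force participation rate = 246.81 / 311.87 = 79.14%.

Unemployment rate ≈ 4.36%; labor force participation rate ≈ 79.14%.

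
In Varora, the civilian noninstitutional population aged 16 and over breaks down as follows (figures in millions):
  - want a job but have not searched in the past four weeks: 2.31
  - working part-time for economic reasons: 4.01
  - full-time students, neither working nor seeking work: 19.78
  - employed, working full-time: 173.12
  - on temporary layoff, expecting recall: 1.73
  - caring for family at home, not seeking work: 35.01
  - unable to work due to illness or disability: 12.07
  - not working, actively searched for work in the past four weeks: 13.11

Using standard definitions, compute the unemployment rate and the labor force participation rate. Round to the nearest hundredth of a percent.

Unemployment rate ≈ 7.73%; labor force participation rate ≈ 73.51%.

Employed = 4.01 + 173.12 = 177.13 million (anyone who worked, including part-time for economic reasons, counts as employed).
Unemployed = 1.73 + 13.11 = 14.84 million (jobless and actively searching, or on temporary layoff).
Labor force = 177.13 + 14.84 = 191.97 million.
Not in labor force = 2.31 + 19.78 + 35.01 + 12.07 = 69.17 million (those not working and not actively searching are outside the labor force — including those who want a job but have given up searching).
Civilian working-age population = 191.97 + 69.17 = 261.14 million.
Unemployment rate = 14.84 / 191.97 = 7.73%.
Labor force participation rate = 191.97 / 261.14 = 73.51%.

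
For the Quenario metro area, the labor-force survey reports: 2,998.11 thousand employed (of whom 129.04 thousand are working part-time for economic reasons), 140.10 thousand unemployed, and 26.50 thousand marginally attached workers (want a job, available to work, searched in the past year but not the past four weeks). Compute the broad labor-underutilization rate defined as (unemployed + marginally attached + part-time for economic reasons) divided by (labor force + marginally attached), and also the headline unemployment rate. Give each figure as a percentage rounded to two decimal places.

Broad underutilization rate ≈ 9.34%; headline unemployment rate ≈ 4.46%.

Labor force = 2,998.11 + 140.10 = 3,138.21 thousand.
Numerator = 140.10 + 26.50 + 129.04 = 295.64 thousand.
Denominator = 3,138.21 + 26.50 = 3,164.71 thousand.
Broad rate = 295.64 / 3,164.71 = 9.34%.
Headline unemployment rate = 140.10 / 3,138.21 = 4.46%.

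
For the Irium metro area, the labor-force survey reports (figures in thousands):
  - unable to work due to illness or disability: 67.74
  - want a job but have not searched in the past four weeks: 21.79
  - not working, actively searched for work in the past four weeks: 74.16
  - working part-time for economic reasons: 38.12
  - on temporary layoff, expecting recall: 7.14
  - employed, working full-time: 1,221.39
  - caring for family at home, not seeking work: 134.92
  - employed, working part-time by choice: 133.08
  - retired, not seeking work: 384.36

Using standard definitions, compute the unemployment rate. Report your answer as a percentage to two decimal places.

Employed = 38.12 + 1,221.39 + 133.08 = 1,392.59 thousand (anyone who worked, including part-time for economic reasons, counts as employed).
Unemployed = 74.16 + 7.14 = 81.30 thousand (jobless and actively searching, or on temporary layoff).
Labor force = 1,392.59 + 81.30 = 1,473.89 thousand.
Unemployment rate = 81.30 / 1,473.89 = 5.52%.

Unemployment rate ≈ 5.52%.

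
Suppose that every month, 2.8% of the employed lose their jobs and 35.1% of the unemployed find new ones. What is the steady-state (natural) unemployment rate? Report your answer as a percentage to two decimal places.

Steady-state unemployment rate ≈ 7.39%.

At steady state the flows balance: s·E = f·U, so U/(E+U) = s/(s+f).
u* = 2.8 / (2.8 + 35.1) = 2.8 / 37.90 = 7.39%.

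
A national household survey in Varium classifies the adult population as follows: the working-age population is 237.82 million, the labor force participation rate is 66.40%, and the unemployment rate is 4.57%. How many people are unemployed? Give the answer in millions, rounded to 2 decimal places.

About 7.22 million are unemployed.

Labor force = 0.6640 × 237.82 = 157.91 million.
Unemployed = 0.0457 × 157.91 ≈ 7.22 million.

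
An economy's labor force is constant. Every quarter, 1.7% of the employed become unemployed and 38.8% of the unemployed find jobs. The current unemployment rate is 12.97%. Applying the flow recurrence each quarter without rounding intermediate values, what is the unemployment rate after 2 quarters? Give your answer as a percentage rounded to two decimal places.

With a fixed labor force, u_{t+1} = u_t + s·(1−u_t) − f·u_t = u_t·(1−s−f) + s.
Here 1−s−f = 0.595 and s = 0.017.
u_1 = 0.129700 × 0.595 + 0.017 = 0.094172.
u_2 = 0.094172 × 0.595 + 0.017 = 0.073032.

Unemployment rate after two quarters ≈ 7.30%.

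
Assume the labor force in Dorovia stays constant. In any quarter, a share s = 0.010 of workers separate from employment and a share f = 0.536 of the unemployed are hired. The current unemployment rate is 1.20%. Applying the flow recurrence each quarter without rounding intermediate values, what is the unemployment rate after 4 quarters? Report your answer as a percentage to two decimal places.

Unemployment rate after four quarters ≈ 1.80%.

With a fixed labor force, u_{t+1} = u_t + s·(1−u_t) − f·u_t = u_t·(1−s−f) + s.
Here 1−s−f = 0.454 and s = 0.010.
u_1 = 0.012000 × 0.454 + 0.010 = 0.015448.
u_2 = 0.015448 × 0.454 + 0.010 = 0.017013.
u_3 = 0.017013 × 0.454 + 0.010 = 0.017724.
u_4 = 0.017724 × 0.454 + 0.010 = 0.018047.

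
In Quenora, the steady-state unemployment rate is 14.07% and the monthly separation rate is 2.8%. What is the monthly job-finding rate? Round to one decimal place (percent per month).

Job-finding rate ≈ 17.1% per month.

From u* = s/(s+f): f = s·(1−u)/u.
f = 2.8 × (1 − 0.1407) / 0.1407 = 2.4060 / 0.1407 ≈ 17.1% per month.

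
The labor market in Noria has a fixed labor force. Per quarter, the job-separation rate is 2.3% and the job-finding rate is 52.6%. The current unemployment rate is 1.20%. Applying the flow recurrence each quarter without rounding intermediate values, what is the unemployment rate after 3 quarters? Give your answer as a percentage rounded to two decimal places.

With a fixed labor force, u_{t+1} = u_t + s·(1−u_t) − f·u_t = u_t·(1−s−f) + s.
Here 1−s−f = 0.451 and s = 0.023.
u_1 = 0.012000 × 0.451 + 0.023 = 0.028412.
u_2 = 0.028412 × 0.451 + 0.023 = 0.035814.
u_3 = 0.035814 × 0.451 + 0.023 = 0.039152.

Unemployment rate after three quarters ≈ 3.92%.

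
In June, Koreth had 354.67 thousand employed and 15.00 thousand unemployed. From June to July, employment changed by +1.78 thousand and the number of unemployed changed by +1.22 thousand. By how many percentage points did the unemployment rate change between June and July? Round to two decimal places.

June: labor force = 354.67 + 15.00 = 369.67; u = 15.00/369.67 = 4.06%.
July: labor force = 356.45 + 16.22 = 372.67; u = 16.22/372.67 = 4.35%.
Change = 4.35% − 4.06% = +0.29 pp.

The unemployment rate changed by +0.29 percentage points.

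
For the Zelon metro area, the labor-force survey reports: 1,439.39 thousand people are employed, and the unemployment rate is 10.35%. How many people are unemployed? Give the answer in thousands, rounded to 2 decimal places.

Let U be the number unemployed. The labor force is E + U, and U/(E+U) = 0.1035.
So U = 0.1035 × 1,439.39 / (1 − 0.1035) = 148.9769 / 0.8965 ≈ 166.18 thousand.

About 166.18 thousand are unemployed.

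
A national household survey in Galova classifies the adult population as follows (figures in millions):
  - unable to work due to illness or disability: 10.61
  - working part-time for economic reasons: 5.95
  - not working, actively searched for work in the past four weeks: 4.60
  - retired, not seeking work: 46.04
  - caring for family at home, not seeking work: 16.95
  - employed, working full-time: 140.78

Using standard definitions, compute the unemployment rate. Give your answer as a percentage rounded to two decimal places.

Unemployment rate ≈ 3.04%.

Employed = 5.95 + 140.78 = 146.73 million (anyone who worked, including part-time for economic reasons, counts as employed).
Unemployed = 4.60 million.
Labor force = 146.73 + 4.60 = 151.33 million.
Unemployment rate = 4.60 / 151.33 = 3.04%.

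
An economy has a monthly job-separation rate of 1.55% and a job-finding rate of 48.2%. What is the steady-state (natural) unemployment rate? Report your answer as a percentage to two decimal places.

Steady-state unemployment rate ≈ 3.12%.

At steady state the flows balance: s·E = f·U, so U/(E+U) = s/(s+f).
u* = 1.55 / (1.55 + 48.2) = 1.55 / 49.75 = 3.12%.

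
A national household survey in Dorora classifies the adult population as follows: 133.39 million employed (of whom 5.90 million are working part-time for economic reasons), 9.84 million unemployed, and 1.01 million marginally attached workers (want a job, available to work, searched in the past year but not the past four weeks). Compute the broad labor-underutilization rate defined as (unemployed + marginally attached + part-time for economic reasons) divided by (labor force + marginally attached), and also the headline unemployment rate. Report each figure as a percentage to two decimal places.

Labor force = 133.39 + 9.84 = 143.23 million.
Numerator = 9.84 + 1.01 + 5.90 = 16.75 million.
Denominator = 143.23 + 1.01 = 144.24 million.
Broad rate = 16.75 / 144.24 = 11.61%.
Headline unemployment rate = 9.84 / 143.23 = 6.87%.

Broad underutilization rate ≈ 11.61%; headline unemployment rate ≈ 6.87%.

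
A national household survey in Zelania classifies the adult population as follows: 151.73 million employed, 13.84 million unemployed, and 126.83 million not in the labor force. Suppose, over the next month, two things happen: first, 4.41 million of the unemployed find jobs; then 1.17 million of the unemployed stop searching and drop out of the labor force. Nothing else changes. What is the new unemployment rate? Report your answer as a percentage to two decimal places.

Initially, labor force = 151.73 + 13.84 = 165.57 million, so u = 13.84/165.57 = 8.36%.
After the first change, unemployed falls and employed rises by 4.41; labor force unchanged → E = 156.14, U = 9.43, labor force = 165.57 million.
After the second change, unemployed and labor force both fall by 1.17 → E = 156.14, U = 8.26, labor force = 164.40 million.
New unemployment rate = 8.26 / 164.40 = 5.02%.

New unemployment rate ≈ 5.02%.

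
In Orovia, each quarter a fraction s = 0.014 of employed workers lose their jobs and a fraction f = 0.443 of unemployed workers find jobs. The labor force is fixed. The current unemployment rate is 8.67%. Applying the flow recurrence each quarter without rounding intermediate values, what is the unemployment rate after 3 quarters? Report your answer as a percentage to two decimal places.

With a fixed labor force, u_{t+1} = u_t + s·(1−u_t) − f·u_t = u_t·(1−s−f) + s.
Here 1−s−f = 0.543 and s = 0.014.
u_1 = 0.086700 × 0.543 + 0.014 = 0.061078.
u_2 = 0.061078 × 0.543 + 0.014 = 0.047165.
u_3 = 0.047165 × 0.543 + 0.014 = 0.039611.

Unemployment rate after three quarters ≈ 3.96%.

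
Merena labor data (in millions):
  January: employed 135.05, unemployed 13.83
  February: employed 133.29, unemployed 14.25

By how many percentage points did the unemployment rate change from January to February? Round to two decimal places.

January: labor force = 135.05 + 13.83 = 148.88; u = 13.83/148.88 = 9.29%.
February: labor force = 133.29 + 14.25 = 147.54; u = 14.25/147.54 = 9.66%.
Change = 9.66% − 9.29% = +0.37 pp.

The unemployment rate changed by +0.37 percentage points.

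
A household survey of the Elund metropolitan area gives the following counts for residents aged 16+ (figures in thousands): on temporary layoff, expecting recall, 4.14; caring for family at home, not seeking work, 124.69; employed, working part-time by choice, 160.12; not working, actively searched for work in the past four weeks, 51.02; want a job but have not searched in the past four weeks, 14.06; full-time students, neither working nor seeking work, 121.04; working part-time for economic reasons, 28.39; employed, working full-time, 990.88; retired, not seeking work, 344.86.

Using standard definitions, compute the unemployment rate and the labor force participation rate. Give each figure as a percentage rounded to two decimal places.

Employed = 160.12 + 28.39 + 990.88 = 1,179.39 thousand (anyone who worked, including part-time for economic reasons, counts as employed).
Unemployed = 4.14 + 51.02 = 55.16 thousand (jobless and actively searching, or on temporary layoff).
Labor force = 1,179.39 + 55.16 = 1,234.55 thousand.
Not in labor force = 124.69 + 14.06 + 121.04 + 344.86 = 604.65 thousand (those not working and not actively searching are outside the labor force — including those who want a job but have given up searching).
Civilian working-age population = 1,234.55 + 604.65 = 1,839.20 thousand.
Unemployment rate = 55.16 / 1,234.55 = 4.47%.
Labor force participation rate = 1,234.55 / 1,839.20 = 67.12%.

Unemployment rate ≈ 4.47%; labor force participation rate ≈ 67.12%.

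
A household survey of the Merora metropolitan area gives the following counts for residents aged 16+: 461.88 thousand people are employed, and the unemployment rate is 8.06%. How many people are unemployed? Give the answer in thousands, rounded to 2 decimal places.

About 40.49 thousand are unemployed.

Let U be the number unemployed. The labor force is E + U, and U/(E+U) = 0.0806.
So U = 0.0806 × 461.88 / (1 − 0.0806) = 37.2275 / 0.9194 ≈ 40.49 thousand.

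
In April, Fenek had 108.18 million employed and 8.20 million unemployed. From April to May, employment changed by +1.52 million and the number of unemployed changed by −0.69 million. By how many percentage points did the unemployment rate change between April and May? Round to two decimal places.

April: labor force = 108.18 + 8.20 = 116.38; u = 8.20/116.38 = 7.05%.
May: labor force = 109.70 + 7.51 = 117.21; u = 7.51/117.21 = 6.41%.
Change = 6.41% − 7.05% = −0.64 pp.

The unemployment rate changed by −0.64 percentage points.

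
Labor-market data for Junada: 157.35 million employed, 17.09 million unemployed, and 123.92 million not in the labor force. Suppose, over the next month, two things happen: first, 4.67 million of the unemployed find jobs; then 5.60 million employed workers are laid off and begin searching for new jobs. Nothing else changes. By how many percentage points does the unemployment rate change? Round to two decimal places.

The unemployment rate changes by +0.53 percentage points.

Initially, labor force = 157.35 + 17.09 = 174.44 million, so u = 17.09/174.44 = 9.80%.
After the first change, unemployed falls and employed rises by 4.67; labor force unchanged → E = 162.02, U = 12.42, labor force = 174.44 million.
After the second change, employed falls and unemployed rises by 5.60; labor force unchanged → E = 156.42, U = 18.02, labor force = 174.44 million.
New unemployment rate = 18.02 / 174.44 = 10.33%.
Change = 10.33% − 9.80% = +0.53 percentage points.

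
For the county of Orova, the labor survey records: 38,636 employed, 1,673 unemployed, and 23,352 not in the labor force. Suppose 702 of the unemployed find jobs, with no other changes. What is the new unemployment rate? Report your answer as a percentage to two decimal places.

New unemployment rate ≈ 2.41%.

Initially, labor force = 38,636 + 1,673 = 40,309, so u = 1,673/40,309 = 4.15%.
After the change, unemployed falls and employed rises by 702; labor force unchanged → E = 39,338, U = 971, labor force = 40,309.
New unemployment rate = 971 / 40,309 = 2.41%.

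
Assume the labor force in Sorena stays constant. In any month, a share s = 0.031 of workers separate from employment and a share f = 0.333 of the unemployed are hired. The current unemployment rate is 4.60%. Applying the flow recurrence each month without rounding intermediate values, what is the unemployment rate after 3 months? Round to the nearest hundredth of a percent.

With a fixed labor force, u_{t+1} = u_t + s·(1−u_t) − f·u_t = u_t·(1−s−f) + s.
Here 1−s−f = 0.636 and s = 0.031.
u_1 = 0.046000 × 0.636 + 0.031 = 0.060256.
u_2 = 0.060256 × 0.636 + 0.031 = 0.069323.
u_3 = 0.069323 × 0.636 + 0.031 = 0.075089.

Unemployment rate after three months ≈ 7.51%.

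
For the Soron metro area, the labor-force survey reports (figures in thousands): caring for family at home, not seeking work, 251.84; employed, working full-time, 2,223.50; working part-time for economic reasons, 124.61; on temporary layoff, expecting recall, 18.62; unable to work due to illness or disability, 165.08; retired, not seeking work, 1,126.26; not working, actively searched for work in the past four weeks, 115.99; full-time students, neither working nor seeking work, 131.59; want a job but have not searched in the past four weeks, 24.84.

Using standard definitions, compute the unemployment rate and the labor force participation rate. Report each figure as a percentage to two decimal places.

Unemployment rate ≈ 5.42%; labor force participation rate ≈ 59.36%.

Employed = 2,223.50 + 124.61 = 2,348.11 thousand (anyone who worked, including part-time for economic reasons, counts as employed).
Unemployed = 18.62 + 115.99 = 134.61 thousand (jobless and actively searching, or on temporary layoff).
Labor force = 2,348.11 + 134.61 = 2,482.72 thousand.
Not in labor force = 251.84 + 165.08 + 1,126.26 + 131.59 + 24.84 = 1,699.61 thousand (those not working and not actively searching are outside the labor force — including those who want a job but have given up searching).
Civilian working-age population = 2,482.72 + 1,699.61 = 4,182.33 thousand.
Unemployment rate = 134.61 / 2,482.72 = 5.42%.
Labor force participation rate = 2,482.72 / 4,182.33 = 59.36%.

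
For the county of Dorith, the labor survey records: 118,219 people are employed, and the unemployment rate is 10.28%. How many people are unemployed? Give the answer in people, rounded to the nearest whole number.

About 13,545 are unemployed.

Let U be the number unemployed. The labor force is E + U, and U/(E+U) = 0.1028.
So U = 0.1028 × 118,219 / (1 − 0.1028) = 12152.91 / 0.8972 ≈ 13,545.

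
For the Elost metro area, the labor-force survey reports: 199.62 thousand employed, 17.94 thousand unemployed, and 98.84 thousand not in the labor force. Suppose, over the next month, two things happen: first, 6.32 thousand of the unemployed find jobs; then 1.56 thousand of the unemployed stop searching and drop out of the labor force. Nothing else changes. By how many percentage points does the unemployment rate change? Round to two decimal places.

Initially, labor force = 199.62 + 17.94 = 217.56 thousand, so u = 17.94/217.56 = 8.25%.
After the first change, unemployed falls and employed rises by 6.32; labor force unchanged → E = 205.94, U = 11.62, labor force = 217.56 thousand.
After the second change, unemployed and labor force both fall by 1.56 → E = 205.94, U = 10.06, labor force = 216.00 thousand.
New unemployment rate = 10.06 / 216.00 = 4.66%.
Change = 4.66% − 8.25% = −3.59 percentage points.

The unemployment rate changes by −3.59 percentage points.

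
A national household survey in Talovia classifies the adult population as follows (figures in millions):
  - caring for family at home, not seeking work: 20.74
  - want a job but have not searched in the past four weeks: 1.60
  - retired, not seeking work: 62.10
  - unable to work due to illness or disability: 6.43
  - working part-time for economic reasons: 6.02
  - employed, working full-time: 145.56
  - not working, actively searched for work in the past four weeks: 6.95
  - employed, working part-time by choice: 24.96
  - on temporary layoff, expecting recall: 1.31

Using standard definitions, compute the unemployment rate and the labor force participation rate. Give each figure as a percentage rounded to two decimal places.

Employed = 6.02 + 145.56 + 24.96 = 176.54 million (anyone who worked, including part-time for economic reasons, counts as employed).
Unemployed = 6.95 + 1.31 = 8.26 million (jobless and actively searching, or on temporary layoff).
Labor force = 176.54 + 8.26 = 184.80 million.
Not in labor force = 20.74 + 1.60 + 62.10 + 6.43 = 90.87 million (those not working and not actively searching are outside the labor force — including those who want a job but have given up searching).
Civilian working-age population = 184.80 + 90.87 = 275.67 million.
Unemployment rate = 8.26 / 184.80 = 4.47%.
Labor force participation rate = 184.80 / 275.67 = 67.04%.

Unemployment rate ≈ 4.47%; labor force participation rate ≈ 67.04%.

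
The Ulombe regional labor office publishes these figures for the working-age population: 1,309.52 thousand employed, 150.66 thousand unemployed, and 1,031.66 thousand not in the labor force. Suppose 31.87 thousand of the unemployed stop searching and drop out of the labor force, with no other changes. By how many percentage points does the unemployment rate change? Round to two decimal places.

Initially, labor force = 1,309.52 + 150.66 = 1,460.18 thousand, so u = 150.66/1,460.18 = 10.32%.
After the change, unemployed and labor force both fall by 31.87 → E = 1,309.52, U = 118.79, labor force = 1,428.31 thousand.
New unemployment rate = 118.79 / 1,428.31 = 8.32%.
Change = 8.32% − 10.32% = −2.00 percentage points.

The unemployment rate changes by −2.00 percentage points.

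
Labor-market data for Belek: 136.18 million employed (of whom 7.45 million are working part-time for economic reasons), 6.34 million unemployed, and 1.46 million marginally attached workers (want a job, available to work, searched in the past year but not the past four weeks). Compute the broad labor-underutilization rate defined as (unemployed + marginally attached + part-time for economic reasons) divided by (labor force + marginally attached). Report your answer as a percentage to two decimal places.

Labor force = 136.18 + 6.34 = 142.52 million.
Numerator = 6.34 + 1.46 + 7.45 = 15.25 million.
Denominator = 142.52 + 1.46 = 143.98 million.
Broad rate = 15.25 / 143.98 = 10.59%.

Broad underutilization rate ≈ 10.59%.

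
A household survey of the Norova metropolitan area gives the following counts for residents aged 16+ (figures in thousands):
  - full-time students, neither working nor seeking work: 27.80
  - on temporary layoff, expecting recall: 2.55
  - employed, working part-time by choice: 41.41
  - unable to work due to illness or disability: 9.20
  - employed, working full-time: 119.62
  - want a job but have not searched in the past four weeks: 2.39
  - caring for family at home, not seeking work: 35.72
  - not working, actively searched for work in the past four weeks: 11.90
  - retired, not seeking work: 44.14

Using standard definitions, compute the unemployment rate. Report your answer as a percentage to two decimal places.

Employed = 41.41 + 119.62 = 161.03 thousand.
Unemployed = 2.55 + 11.90 = 14.45 thousand (jobless and actively searching, or on temporary layoff).
Labor force = 161.03 + 14.45 = 175.48 thousand.
Unemployment rate = 14.45 / 175.48 = 8.23%.

Unemployment rate ≈ 8.23%.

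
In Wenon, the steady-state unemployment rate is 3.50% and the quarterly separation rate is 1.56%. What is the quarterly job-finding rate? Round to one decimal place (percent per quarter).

From u* = s/(s+f): f = s·(1−u)/u.
f = 1.56 × (1 − 0.0350) / 0.0350 = 1.5054 / 0.0350 ≈ 43.0% per quarter.

Job-finding rate ≈ 43.0% per quarter.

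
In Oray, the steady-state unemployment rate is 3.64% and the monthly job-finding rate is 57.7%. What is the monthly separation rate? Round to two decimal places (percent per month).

From u* = s/(s+f): s = u·f/(1−u).
s = 0.0364 × 57.7 / (1 − 0.0364) = 2.1003 / 0.9636 ≈ 2.18% per month.

Separation rate ≈ 2.18% per month.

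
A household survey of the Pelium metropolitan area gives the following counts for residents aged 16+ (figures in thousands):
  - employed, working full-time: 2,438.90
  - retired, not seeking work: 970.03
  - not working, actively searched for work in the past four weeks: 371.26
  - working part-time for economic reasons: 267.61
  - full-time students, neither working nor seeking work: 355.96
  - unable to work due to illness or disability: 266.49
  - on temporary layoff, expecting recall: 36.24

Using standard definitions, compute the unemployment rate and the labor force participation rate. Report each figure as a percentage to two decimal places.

Employed = 2,438.90 + 267.61 = 2,706.51 thousand (anyone who worked, including part-time for economic reasons, counts as employed).
Unemployed = 371.26 + 36.24 = 407.50 thousand (jobless and actively searching, or on temporary layoff).
Labor force = 2,706.51 + 407.50 = 3,114.01 thousand.
Not in labor force = 970.03 + 355.96 + 266.49 = 1,592.48 thousand (those not working and not actively searching are outside the labor force).
Civilian working-age population = 3,114.01 + 1,592.48 = 4,706.49 thousand.
Unemployment rate = 407.50 / 3,114.01 = 13.09%.
Labor force participation rate = 3,114.01 / 4,706.49 = 66.16%.

Unemployment rate ≈ 13.09%; labor force participation rate ≈ 66.16%.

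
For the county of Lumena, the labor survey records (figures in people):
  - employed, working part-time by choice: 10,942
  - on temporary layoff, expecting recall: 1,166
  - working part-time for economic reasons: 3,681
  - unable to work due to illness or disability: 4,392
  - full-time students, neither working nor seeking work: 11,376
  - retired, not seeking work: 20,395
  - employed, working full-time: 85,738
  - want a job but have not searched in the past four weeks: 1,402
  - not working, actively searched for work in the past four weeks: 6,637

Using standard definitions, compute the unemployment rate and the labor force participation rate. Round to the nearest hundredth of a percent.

Unemployment rate ≈ 7.21%; labor force participation rate ≈ 74.22%.

Employed = 10,942 + 3,681 + 85,738 = 100,361 (anyone who worked, including part-time for economic reasons, counts as employed).
Unemployed = 1,166 + 6,637 = 7,803 (jobless and actively searching, or on temporary layoff).
Labor force = 100,361 + 7,803 = 108,164.
Not in labor force = 4,392 + 11,376 + 20,395 + 1,402 = 37,565 (those not working and not actively searching are outside the labor force — including those who want a job but have given up searching).
Civilian working-age population = 108,164 + 37,565 = 145,729.
Unemployment rate = 7,803 / 108,164 = 7.21%.
Labor force participation rate = 108,164 / 145,729 = 74.22%.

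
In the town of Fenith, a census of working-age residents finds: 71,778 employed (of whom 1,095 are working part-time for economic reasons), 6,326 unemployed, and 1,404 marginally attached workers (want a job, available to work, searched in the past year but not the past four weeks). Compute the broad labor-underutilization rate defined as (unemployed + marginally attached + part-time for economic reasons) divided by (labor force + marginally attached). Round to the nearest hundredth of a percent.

Broad underutilization rate ≈ 11.10%.

Labor force = 71,778 + 6,326 = 78,104.
Numerator = 6,326 + 1,404 + 1,095 = 8,825.
Denominator = 78,104 + 1,404 = 79,508.
Broad rate = 8,825 / 79,508 = 11.10%.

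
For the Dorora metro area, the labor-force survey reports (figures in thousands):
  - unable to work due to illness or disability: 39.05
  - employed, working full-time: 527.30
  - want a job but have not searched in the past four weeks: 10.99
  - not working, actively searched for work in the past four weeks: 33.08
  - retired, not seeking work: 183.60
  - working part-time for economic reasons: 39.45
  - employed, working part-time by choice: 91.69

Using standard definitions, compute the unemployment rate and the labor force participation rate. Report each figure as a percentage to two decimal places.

Employed = 527.30 + 39.45 + 91.69 = 658.44 thousand (anyone who worked, including part-time for economic reasons, counts as employed).
Unemployed = 33.08 thousand.
Labor force = 658.44 + 33.08 = 691.52 thousand.
Not in labor force = 39.05 + 10.99 + 183.60 = 233.64 thousand (those not working and not actively searching are outside the labor force — including those who want a job but have given up searching).
Civilian working-age population = 691.52 + 233.64 = 925.16 thousand.
Unemployment rate = 33.08 / 691.52 = 4.78%.
Labor force participation rate = 691.52 / 925.16 = 74.75%.

Unemployment rate ≈ 4.78%; labor force participation rate ≈ 74.75%.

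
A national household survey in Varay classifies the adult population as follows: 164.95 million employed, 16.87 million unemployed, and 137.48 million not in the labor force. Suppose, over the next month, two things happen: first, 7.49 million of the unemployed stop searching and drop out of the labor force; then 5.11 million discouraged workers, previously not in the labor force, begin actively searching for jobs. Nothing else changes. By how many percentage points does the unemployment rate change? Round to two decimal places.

Initially, labor force = 164.95 + 16.87 = 181.82 million, so u = 16.87/181.82 = 9.28%.
After the first change, unemployed and labor force both fall by 7.49 → E = 164.95, U = 9.38, labor force = 174.33 million.
After the second change, unemployed and labor force both rise by 5.11 → E = 164.95, U = 14.49, labor force = 179.44 million.
New unemployment rate = 14.49 / 179.44 = 8.08%.
Change = 8.08% − 9.28% = −1.20 percentage points.

The unemployment rate changes by −1.20 percentage points.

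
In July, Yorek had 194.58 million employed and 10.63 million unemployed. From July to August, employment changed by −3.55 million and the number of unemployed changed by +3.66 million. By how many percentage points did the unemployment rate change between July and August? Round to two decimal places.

July: labor force = 194.58 + 10.63 = 205.21; u = 10.63/205.21 = 5.18%.
August: labor force = 191.03 + 14.29 = 205.32; u = 14.29/205.32 = 6.96%.
Change = 6.96% − 5.18% = +1.78 pp.

The unemployment rate changed by +1.78 percentage points.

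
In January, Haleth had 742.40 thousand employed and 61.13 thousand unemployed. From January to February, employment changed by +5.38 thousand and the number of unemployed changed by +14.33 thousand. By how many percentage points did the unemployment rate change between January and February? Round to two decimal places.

January: labor force = 742.40 + 61.13 = 803.53; u = 61.13/803.53 = 7.61%.
February: labor force = 747.78 + 75.46 = 823.24; u = 75.46/823.24 = 9.17%.
Change = 9.17% − 7.61% = +1.56 pp.

The unemployment rate changed by +1.56 percentage points.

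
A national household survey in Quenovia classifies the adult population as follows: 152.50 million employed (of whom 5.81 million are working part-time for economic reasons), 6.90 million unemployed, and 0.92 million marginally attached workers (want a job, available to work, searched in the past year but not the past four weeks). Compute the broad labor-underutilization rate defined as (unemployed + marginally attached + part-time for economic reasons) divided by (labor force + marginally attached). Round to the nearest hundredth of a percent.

Broad underutilization rate ≈ 8.50%.

Labor force = 152.50 + 6.90 = 159.40 million.
Numerator = 6.90 + 0.92 + 5.81 = 13.63 million.
Denominator = 159.40 + 0.92 = 160.32 million.
Broad rate = 13.63 / 160.32 = 8.50%.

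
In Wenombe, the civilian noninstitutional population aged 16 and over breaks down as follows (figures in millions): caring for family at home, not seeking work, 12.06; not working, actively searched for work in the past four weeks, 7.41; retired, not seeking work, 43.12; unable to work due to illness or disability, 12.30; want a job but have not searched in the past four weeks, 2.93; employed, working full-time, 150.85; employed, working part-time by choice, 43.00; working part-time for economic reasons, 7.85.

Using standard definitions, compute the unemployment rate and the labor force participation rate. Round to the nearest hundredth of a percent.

Employed = 150.85 + 43.00 + 7.85 = 201.70 million (anyone who worked, including part-time for economic reasons, counts as employed).
Unemployed = 7.41 million.
Labor force = 201.70 + 7.41 = 209.11 million.
Not in labor force = 12.06 + 43.12 + 12.30 + 2.93 = 70.41 million (those not working and not actively searching are outside the labor force — including those who want a job but have given up searching).
Civilian working-age population = 209.11 + 70.41 = 279.52 million.
Unemployment rate = 7.41 / 209.11 = 3.54%.
Labor force participation rate = 209.11 / 279.52 = 74.81%.

Unemployment rate ≈ 3.54%; labor force participation rate ≈ 74.81%.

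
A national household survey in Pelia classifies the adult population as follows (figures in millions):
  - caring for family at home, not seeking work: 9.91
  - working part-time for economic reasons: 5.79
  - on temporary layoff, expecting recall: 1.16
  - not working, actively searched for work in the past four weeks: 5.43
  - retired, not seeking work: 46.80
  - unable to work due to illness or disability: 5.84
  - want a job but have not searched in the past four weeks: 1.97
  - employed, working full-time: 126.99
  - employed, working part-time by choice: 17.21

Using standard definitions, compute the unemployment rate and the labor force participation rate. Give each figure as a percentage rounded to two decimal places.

Employed = 5.79 + 126.99 + 17.21 = 149.99 million (anyone who worked, including part-time for economic reasons, counts as employed).
Unemployed = 1.16 + 5.43 = 6.59 million (jobless and actively searching, or on temporary layoff).
Labor force = 149.99 + 6.59 = 156.58 million.
Not in labor force = 9.91 + 46.80 + 5.84 + 1.97 = 64.52 million (those not working and not actively searching are outside the labor force — including those who want a job but have given up searching).
Civilian working-age population = 156.58 + 64.52 = 221.10 million.
Unemployment rate = 6.59 / 156.58 = 4.21%.
Labor force participation rate = 156.58 / 221.10 = 70.82%.

Unemployment rate ≈ 4.21%; labor force participation rate ≈ 70.82%.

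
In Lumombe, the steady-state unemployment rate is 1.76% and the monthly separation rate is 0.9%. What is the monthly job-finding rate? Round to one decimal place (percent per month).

From u* = s/(s+f): f = s·(1−u)/u.
f = 0.9 × (1 − 0.0176) / 0.0176 = 0.8842 / 0.0176 ≈ 50.2% per month.

Job-finding rate ≈ 50.2% per month.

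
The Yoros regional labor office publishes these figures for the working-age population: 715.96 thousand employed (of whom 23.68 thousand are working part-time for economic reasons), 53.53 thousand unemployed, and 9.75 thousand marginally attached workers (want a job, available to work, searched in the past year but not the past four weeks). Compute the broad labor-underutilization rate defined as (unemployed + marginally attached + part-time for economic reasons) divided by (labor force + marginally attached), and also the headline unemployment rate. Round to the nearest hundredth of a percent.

Labor force = 715.96 + 53.53 = 769.49 thousand.
Numerator = 53.53 + 9.75 + 23.68 = 86.96 thousand.
Denominator = 769.49 + 9.75 = 779.24 thousand.
Broad rate = 86.96 / 779.24 = 11.16%.
Headline unemployment rate = 53.53 / 769.49 = 6.96%.

Broad underutilization rate ≈ 11.16%; headline unemployment rate ≈ 6.96%.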